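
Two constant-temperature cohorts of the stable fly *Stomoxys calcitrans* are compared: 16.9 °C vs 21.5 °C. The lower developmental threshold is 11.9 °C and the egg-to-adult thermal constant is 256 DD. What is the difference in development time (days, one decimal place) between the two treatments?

24.5 days

At 16.9 °C: 256 / (16.9 − 11.9) = 256 / 5.0 = 51.200 d.
At 21.5 °C: 256 / (21.5 − 11.9) = 256 / 9.6 = 26.667 d.
Difference = |51.200 − 26.667| = 24.533 ≈ 24.5 days.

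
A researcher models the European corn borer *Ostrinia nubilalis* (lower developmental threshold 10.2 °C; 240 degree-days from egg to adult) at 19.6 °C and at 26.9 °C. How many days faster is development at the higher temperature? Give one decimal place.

11.2 days

At 19.6 °C: 240 / (19.6 − 10.2) = 240 / 9.4 = 25.532 d.
At 26.9 °C: 240 / (26.9 − 10.2) = 240 / 16.7 = 14.371 d.
Difference = |25.532 − 14.371| = 11.161 ≈ 11.2 days.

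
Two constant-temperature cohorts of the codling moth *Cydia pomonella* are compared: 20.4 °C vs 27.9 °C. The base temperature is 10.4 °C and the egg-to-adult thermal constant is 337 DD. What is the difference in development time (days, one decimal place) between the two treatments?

At 20.4 °C: 337 / (20.4 − 10.4) = 337 / 10.0 = 33.700 d.
At 27.9 °C: 337 / (27.9 − 10.4) = 337 / 17.5 = 19.257 d.
Difference = |33.700 − 19.257| = 14.443 ≈ 14.4 days.

14.4 days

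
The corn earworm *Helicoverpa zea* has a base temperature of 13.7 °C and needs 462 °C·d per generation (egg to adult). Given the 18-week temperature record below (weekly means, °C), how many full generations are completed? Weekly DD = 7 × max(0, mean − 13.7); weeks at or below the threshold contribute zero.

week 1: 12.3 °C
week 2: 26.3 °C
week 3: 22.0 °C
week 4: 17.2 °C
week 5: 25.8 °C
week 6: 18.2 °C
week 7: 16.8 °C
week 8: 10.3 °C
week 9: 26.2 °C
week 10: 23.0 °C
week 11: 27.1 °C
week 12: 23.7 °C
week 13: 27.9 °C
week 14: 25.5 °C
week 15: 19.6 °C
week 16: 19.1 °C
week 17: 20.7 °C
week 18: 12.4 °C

2 generations

Weekly DD (7 × max(0, T̄ − 13.7)): 0.0, 88.2, 58.1, 24.5, 84.7, 31.5, 21.7, 0.0, 87.5, 65.1, 93.8, 70.0, 99.4, 82.6, 41.3, 37.8, 49.0, 0.0.
Season total = 935.2 DD.
Complete generations = ⌊935.2 / 462⌋ = 2.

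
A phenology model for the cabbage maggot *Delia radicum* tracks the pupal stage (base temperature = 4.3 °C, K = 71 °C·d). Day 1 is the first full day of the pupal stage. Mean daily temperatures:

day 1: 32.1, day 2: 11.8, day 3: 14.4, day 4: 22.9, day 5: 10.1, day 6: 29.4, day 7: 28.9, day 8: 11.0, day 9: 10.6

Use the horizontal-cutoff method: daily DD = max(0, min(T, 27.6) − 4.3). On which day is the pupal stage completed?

Daily DD above 4.3 °C (capped at 23.3): 23.3, 7.5, 10.1, 18.6, 5.8, 23.3, 23.3, 6.7, 6.3.
Cumulative: 23.3, 30.8, 40.9, 59.5, 65.3, 88.6, 111.9, 118.6, 124.9.
The total first reaches 71 DD on day 6.

day 6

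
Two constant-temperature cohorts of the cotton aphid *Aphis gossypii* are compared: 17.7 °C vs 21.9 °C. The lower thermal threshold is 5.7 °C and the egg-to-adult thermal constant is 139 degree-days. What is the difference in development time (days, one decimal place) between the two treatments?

At 17.7 °C: 139 / (17.7 − 5.7) = 139 / 12.0 = 11.583 d.
At 21.9 °C: 139 / (21.9 − 5.7) = 139 / 16.2 = 8.580 d.
Difference = |11.583 − 8.580| = 3.003 ≈ 3.0 days.

3.0 days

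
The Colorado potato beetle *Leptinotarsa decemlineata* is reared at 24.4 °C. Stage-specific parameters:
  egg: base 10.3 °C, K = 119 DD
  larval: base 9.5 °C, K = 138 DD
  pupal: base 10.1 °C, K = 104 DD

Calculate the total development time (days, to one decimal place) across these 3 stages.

egg: 119 / (24.4 − 10.3) = 119 / 14.1 = 8.440 d.
larval: 138 / (24.4 − 9.5) = 138 / 14.9 = 9.262 d.
pupal: 104 / (24.4 − 10.1) = 104 / 14.3 = 7.273 d.
Sum = 24.974 ≈ 25.0 days.

25.0 days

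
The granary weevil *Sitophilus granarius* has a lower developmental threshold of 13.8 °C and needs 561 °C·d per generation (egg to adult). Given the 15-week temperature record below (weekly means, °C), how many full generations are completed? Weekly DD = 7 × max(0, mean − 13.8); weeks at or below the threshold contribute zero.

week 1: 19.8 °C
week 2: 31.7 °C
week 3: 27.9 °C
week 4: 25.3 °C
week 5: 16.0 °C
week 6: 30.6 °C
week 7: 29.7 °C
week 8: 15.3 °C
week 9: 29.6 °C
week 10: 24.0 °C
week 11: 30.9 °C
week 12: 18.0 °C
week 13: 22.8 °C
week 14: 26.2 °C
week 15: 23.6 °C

Weekly DD (7 × max(0, T̄ − 13.8)): 42.0, 125.3, 98.7, 80.5, 15.4, 117.6, 111.3, 10.5, 110.6, 71.4, 119.7, 29.4, 63.0, 86.8, 68.6.
Season total = 1150.8 DD.
Complete generations = ⌊1150.8 / 561⌋ = 2.

2 generations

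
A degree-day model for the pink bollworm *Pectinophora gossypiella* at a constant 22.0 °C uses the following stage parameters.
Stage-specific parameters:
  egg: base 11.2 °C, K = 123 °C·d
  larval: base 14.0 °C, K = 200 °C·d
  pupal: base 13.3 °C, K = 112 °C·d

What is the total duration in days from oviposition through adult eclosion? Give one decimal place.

egg: 123 / (22.0 − 11.2) = 123 / 10.8 = 11.389 d.
larval: 200 / (22.0 − 14.0) = 200 / 8.0 = 25.000 d.
pupal: 112 / (22.0 − 13.3) = 112 / 8.7 = 12.874 d.
Sum = 49.262 ≈ 49.3 days.

49.3 days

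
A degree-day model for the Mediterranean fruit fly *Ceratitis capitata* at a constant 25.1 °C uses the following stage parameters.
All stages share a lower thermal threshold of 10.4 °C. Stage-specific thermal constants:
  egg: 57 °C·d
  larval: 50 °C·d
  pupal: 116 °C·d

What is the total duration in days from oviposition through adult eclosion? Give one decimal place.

Daily accumulation at 25.1 °C = 25.1 − 10.4 = 14.7 DD/day.
Total K = 57 + 50 + 116 = 223 DD.
Total duration = 223 / 14.7 = 15.170 ≈ 15.2 days.

15.2 days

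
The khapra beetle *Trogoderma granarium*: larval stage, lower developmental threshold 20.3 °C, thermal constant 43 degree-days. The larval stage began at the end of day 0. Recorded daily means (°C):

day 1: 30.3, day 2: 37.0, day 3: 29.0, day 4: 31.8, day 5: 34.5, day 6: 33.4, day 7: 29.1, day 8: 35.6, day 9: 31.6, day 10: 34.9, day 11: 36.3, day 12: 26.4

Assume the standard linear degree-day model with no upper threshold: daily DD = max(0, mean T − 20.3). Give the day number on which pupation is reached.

day 4

Daily DD above 20.3 °C: 10.0, 16.7, 8.7, 11.5, 14.2, 13.1, 8.8, 15.3, 11.3, 14.6, 16.0, 6.1.
Cumulative: 10.0, 26.7, 35.4, 46.9, 61.1, 74.2, 83.0, 98.3, 109.6, 124.2, 140.2, 146.3.
The total first reaches 43 DD on day 4.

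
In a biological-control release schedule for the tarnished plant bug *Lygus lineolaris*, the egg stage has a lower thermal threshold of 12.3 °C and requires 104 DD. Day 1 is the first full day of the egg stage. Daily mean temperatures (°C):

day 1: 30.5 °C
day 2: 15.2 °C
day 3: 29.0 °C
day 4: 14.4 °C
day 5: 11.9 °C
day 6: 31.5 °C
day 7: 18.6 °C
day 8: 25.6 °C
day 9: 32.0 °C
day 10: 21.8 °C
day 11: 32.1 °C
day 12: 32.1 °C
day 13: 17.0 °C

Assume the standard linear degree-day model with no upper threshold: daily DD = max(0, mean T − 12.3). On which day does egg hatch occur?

day 10

Daily DD above 12.3 °C: 18.2, 2.9, 16.7, 2.1, 0.0, 19.2, 6.3, 13.3, 19.7, 9.5, 19.8, 19.8, 4.7.
Cumulative: 18.2, 21.1, 37.8, 39.9, 39.9, 59.1, 65.4, 78.7, 98.4, 107.9, 127.7, 147.5, 152.2.
The total first reaches 104 DD on day 10.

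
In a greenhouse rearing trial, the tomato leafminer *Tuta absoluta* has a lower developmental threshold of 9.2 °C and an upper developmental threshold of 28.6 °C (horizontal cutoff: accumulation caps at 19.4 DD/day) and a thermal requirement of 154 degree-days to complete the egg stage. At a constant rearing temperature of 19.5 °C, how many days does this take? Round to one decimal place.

15.0 days

Daily accumulation = 19.5 − 9.2 = 10.3 DD/day.
Duration = 154 / 10.3 = 14.951 ≈ 15.0 days.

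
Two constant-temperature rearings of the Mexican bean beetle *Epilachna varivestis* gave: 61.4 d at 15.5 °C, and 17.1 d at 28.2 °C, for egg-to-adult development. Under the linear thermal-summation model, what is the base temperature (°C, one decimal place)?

Linear rate model ⇒ the product D·(T − T_b) is constant across temperatures.
61.4·(15.5 − T_b) = 17.1·(28.2 − T_b)
T_b = (61.4·15.5 − 17.1·28.2) / (61.4 − 17.1) = 469.48 / 44.3 = 10.598 °C ≈ 10.6 °C.

10.6 °C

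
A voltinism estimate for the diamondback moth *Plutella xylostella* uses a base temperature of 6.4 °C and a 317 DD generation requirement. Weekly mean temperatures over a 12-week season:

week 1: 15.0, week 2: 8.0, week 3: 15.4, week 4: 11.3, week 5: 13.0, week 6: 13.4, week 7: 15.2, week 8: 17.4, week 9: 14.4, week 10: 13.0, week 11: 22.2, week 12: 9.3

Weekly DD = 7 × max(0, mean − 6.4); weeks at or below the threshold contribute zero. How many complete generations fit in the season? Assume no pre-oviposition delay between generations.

2 generations

Weekly DD (7 × max(0, T̄ − 6.4)): 60.2, 11.2, 63.0, 34.3, 46.2, 49.0, 61.6, 77.0, 56.0, 46.2, 110.6, 20.3.
Season total = 635.6 DD.
Complete generations = ⌊635.6 / 317⌋ = 2.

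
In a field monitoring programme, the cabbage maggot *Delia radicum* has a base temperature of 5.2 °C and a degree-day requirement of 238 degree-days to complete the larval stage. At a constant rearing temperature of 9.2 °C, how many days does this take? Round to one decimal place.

Daily accumulation = 9.2 − 5.2 = 4.0 DD/day.
Duration = 238 / 4.0 = 59.500 ≈ 59.5 days.

59.5 days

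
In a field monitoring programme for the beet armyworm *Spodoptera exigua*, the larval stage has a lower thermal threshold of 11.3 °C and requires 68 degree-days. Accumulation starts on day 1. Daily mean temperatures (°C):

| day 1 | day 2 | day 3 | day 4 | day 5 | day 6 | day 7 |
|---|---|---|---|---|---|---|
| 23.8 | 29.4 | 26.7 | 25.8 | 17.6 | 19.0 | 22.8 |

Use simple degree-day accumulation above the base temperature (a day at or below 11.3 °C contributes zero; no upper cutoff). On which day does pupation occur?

day 6

Daily DD above 11.3 °C: 12.5, 18.1, 15.4, 14.5, 6.3, 7.7, 11.5.
Cumulative: 12.5, 30.6, 46.0, 60.5, 66.8, 74.5, 86.0.
The total first reaches 68 DD on day 6.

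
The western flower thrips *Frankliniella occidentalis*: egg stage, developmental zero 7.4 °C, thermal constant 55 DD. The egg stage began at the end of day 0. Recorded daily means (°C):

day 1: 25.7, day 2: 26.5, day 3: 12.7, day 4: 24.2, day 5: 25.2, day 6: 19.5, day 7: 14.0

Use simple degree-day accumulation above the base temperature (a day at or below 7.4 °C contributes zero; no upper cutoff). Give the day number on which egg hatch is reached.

Daily DD above 7.4 °C: 18.3, 19.1, 5.3, 16.8, 17.8, 12.1, 6.6.
Cumulative: 18.3, 37.4, 42.7, 59.5, 77.3, 89.4, 96.0.
The total first reaches 55 DD on day 4.

day 4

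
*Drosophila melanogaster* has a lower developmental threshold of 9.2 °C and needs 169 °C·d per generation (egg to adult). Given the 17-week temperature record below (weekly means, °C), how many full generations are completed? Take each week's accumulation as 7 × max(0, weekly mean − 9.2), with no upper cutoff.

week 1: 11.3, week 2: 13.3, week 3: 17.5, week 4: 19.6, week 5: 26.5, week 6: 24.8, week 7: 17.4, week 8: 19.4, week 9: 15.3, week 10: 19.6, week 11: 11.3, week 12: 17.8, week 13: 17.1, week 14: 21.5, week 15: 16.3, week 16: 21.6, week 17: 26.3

Weekly DD (7 × max(0, T̄ − 9.2)): 14.7, 28.7, 58.1, 72.8, 121.1, 109.2, 57.4, 71.4, 42.7, 72.8, 14.7, 60.2, 55.3, 86.1, 49.7, 86.8, 119.7.
Season total = 1121.4 DD.
Complete generations = ⌊1121.4 / 169⌋ = 6.

6 generations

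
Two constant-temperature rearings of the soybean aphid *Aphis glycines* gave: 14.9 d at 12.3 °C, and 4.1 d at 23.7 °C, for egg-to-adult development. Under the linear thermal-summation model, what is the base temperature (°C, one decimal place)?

Linear rate model ⇒ the product D·(T − T_b) is constant across temperatures.
14.9·(12.3 − T_b) = 4.1·(23.7 − T_b)
T_b = (14.9·12.3 − 4.1·23.7) / (14.9 − 4.1) = 86.10 / 10.8 = 7.972 °C ≈ 8.0 °C.

8.0 °C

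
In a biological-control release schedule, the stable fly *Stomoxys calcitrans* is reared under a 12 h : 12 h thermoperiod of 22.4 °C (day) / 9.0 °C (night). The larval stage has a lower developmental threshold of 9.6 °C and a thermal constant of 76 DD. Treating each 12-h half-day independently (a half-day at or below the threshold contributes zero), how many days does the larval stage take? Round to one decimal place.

Day half: max(0, 22.4 − 9.6) × 0.5 = 12.8 × 0.5 = 6.40 DD.
Night half: max(0, 9.0 − 9.6) × 0.5 = 0.0 × 0.5 = 0.00 DD.
Per 24 h: 6.40 DD/day.
Duration = 76 / 6.40 = 11.875 ≈ 11.9 days.

11.9 days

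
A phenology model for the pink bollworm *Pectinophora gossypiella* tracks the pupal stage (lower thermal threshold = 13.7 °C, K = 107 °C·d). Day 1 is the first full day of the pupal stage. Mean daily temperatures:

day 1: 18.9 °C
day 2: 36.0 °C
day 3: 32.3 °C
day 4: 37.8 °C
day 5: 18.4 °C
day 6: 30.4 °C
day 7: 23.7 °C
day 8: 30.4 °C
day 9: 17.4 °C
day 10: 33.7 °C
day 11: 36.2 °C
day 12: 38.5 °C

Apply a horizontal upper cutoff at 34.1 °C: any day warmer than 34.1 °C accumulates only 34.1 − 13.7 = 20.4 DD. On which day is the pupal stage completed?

Daily DD above 13.7 °C (capped at 20.4): 5.2, 20.4, 18.6, 20.4, 4.7, 16.7, 10.0, 16.7, 3.7, 20.0, 20.4, 20.4.
Cumulative: 5.2, 25.6, 44.2, 64.6, 69.3, 86.0, 96.0, 112.7, 116.4, 136.4, 156.8, 177.2.
The total first reaches 107 DD on day 8.

day 8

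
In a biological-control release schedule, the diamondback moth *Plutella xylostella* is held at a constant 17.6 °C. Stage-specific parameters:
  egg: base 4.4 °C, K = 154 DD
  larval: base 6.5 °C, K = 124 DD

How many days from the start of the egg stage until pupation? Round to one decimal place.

22.8 days

egg: 154 / (17.6 − 4.4) = 154 / 13.2 = 11.667 d.
larval: 124 / (17.6 − 6.5) = 124 / 11.1 = 11.171 d.
Sum = 22.838 ≈ 22.8 days.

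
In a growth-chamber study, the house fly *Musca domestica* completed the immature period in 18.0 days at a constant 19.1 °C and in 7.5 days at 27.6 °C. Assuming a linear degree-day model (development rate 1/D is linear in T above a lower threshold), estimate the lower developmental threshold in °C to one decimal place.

Linear rate model ⇒ the product D·(T − T_b) is constant across temperatures.
18.0·(19.1 − T_b) = 7.5·(27.6 − T_b)
T_b = (18.0·19.1 − 7.5·27.6) / (18.0 − 7.5) = 136.80 / 10.5 = 13.029 °C ≈ 13.0 °C.

13.0 °C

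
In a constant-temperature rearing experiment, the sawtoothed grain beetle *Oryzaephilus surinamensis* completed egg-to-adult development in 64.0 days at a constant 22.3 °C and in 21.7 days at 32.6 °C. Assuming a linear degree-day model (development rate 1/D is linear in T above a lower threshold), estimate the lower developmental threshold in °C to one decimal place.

17.0 °C

Equal thermal constants: D₁(T₁ − T_b) = D₂(T₂ − T_b).
64.0·(22.3 − T_b) = 21.7·(32.6 − T_b)
T_b = (64.0·22.3 − 21.7·32.6) / (64.0 − 21.7) = 719.78 / 42.3 = 17.016 °C ≈ 17.0 °C.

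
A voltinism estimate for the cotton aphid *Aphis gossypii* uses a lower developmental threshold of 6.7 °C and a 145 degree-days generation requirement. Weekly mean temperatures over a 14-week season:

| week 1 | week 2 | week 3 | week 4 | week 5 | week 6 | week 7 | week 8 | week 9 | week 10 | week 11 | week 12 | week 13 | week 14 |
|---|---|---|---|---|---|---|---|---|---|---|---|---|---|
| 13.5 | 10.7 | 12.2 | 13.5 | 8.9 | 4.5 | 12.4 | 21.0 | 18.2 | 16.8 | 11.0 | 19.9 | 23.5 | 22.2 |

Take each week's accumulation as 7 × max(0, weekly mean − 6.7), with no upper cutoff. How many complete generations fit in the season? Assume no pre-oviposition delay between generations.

5 generations

Weekly DD (7 × max(0, T̄ − 6.7)): 47.6, 28.0, 38.5, 47.6, 15.4, 0.0, 39.9, 100.1, 80.5, 70.7, 30.1, 92.4, 117.6, 108.5.
Season total = 816.9 DD.
Complete generations = ⌊816.9 / 145⌋ = 5.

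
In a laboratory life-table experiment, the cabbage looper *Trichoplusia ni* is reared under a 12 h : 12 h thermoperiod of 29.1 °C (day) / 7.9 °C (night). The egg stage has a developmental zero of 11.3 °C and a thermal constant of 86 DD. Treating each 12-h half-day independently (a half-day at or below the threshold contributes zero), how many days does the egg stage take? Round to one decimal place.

Day half: max(0, 29.1 − 11.3) × 0.5 = 17.8 × 0.5 = 8.90 DD.
Night half: max(0, 7.9 − 11.3) × 0.5 = 0.0 × 0.5 = 0.00 DD.
Per 24 h: 8.90 DD/day.
Duration = 86 / 8.90 = 9.663 ≈ 9.7 days.

9.7 days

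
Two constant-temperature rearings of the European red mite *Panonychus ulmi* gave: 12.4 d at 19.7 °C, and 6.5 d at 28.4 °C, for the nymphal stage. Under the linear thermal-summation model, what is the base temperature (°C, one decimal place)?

Under the model K = D·(T − T_b), so D₁·(T₁ − T_b) = D₂·(T₂ − T_b).
12.4·(19.7 − T_b) = 6.5·(28.4 − T_b)
T_b = (12.4·19.7 − 6.5·28.4) / (12.4 − 6.5) = 59.68 / 5.9 = 10.115 °C ≈ 10.1 °C.

10.1 °C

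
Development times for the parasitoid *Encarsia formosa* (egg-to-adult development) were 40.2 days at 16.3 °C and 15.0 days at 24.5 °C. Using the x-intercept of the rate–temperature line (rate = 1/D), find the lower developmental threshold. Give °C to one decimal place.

11.4 °C

Linear rate model ⇒ the product D·(T − T_b) is constant across temperatures.
40.2·(16.3 − T_b) = 15.0·(24.5 − T_b)
T_b = (40.2·16.3 − 15.0·24.5) / (40.2 − 15.0) = 287.76 / 25.2 = 11.419 °C ≈ 11.4 °C.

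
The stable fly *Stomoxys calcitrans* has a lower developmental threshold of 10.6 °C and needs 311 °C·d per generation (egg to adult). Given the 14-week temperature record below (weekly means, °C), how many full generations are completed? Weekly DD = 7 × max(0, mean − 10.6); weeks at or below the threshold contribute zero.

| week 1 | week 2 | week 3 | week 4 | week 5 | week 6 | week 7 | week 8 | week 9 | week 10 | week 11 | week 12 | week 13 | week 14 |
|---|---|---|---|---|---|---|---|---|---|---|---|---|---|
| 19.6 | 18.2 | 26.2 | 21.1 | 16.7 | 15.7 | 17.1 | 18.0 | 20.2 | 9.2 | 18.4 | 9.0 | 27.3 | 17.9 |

Weekly DD (7 × max(0, T̄ − 10.6)): 63.0, 53.2, 109.2, 73.5, 42.7, 35.7, 45.5, 51.8, 67.2, 0.0, 54.6, 0.0, 116.9, 51.1.
Season total = 764.4 DD.
Complete generations = ⌊764.4 / 311⌋ = 2.

2 generations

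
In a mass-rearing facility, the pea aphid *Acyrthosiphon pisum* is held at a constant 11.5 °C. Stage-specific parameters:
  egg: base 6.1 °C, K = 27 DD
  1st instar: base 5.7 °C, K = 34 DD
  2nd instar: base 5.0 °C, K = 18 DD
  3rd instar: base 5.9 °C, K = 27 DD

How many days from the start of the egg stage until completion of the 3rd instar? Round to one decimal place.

egg: 27 / (11.5 − 6.1) = 27 / 5.4 = 5.000 d.
1st instar: 34 / (11.5 − 5.7) = 34 / 5.8 = 5.862 d.
2nd instar: 18 / (11.5 − 5.0) = 18 / 6.5 = 2.769 d.
3rd instar: 27 / (11.5 − 5.9) = 27 / 5.6 = 4.821 d.
Sum = 18.453 ≈ 18.5 days.

18.5 days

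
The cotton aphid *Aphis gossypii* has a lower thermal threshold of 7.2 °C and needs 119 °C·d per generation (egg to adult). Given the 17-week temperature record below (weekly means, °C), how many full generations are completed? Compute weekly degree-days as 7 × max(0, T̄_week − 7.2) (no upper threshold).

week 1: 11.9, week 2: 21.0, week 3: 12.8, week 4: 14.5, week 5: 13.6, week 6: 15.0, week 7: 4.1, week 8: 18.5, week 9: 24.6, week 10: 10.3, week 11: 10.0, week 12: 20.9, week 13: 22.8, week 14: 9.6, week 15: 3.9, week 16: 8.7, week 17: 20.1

Weekly DD (7 × max(0, T̄ − 7.2)): 32.9, 96.6, 39.2, 51.1, 44.8, 54.6, 0.0, 79.1, 121.8, 21.7, 19.6, 95.9, 109.2, 16.8, 0.0, 10.5, 90.3.
Season total = 884.1 DD.
Complete generations = ⌊884.1 / 119⌋ = 7.

7 generations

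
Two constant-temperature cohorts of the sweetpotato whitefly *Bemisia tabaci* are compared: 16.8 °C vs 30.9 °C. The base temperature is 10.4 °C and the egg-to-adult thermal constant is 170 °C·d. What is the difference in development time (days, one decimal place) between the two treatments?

18.3 days

At 16.8 °C: 170 / (16.8 − 10.4) = 170 / 6.4 = 26.562 d.
At 30.9 °C: 170 / (30.9 − 10.4) = 170 / 20.5 = 8.293 d.
Difference = |26.562 − 8.293| = 18.270 ≈ 18.3 days.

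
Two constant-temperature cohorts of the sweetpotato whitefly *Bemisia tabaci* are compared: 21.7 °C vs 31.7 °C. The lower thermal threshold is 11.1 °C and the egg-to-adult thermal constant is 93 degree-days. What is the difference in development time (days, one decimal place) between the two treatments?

At 21.7 °C: 93 / (21.7 − 11.1) = 93 / 10.6 = 8.774 d.
At 31.7 °C: 93 / (31.7 − 11.1) = 93 / 20.6 = 4.515 d.
Difference = |8.774 − 4.515| = 4.259 ≈ 4.3 days.

4.3 days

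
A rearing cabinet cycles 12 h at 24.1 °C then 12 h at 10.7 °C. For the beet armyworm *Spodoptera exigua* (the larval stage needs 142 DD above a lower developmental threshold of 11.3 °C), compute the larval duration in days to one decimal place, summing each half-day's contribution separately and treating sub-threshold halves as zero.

22.2 days

Day half: max(0, 24.1 − 11.3) × 0.5 = 12.8 × 0.5 = 6.40 DD.
Night half: max(0, 10.7 − 11.3) × 0.5 = 0.0 × 0.5 = 0.00 DD.
Per 24 h: 6.40 DD/day.
Duration = 142 / 6.40 = 22.188 ≈ 22.2 days.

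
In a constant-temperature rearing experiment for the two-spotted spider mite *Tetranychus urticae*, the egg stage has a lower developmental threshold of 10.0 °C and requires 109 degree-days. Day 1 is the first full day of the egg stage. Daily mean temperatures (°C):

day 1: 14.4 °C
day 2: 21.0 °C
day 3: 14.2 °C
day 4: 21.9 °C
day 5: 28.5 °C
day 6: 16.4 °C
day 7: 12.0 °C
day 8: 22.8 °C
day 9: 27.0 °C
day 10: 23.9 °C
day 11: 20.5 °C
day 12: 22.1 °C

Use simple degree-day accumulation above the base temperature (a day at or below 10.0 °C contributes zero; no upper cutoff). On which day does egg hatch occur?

Daily DD above 10.0 °C: 4.4, 11.0, 4.2, 11.9, 18.5, 6.4, 2.0, 12.8, 17.0, 13.9, 10.5, 12.1.
Cumulative: 4.4, 15.4, 19.6, 31.5, 50.0, 56.4, 58.4, 71.2, 88.2, 102.1, 112.6, 124.7.
The total first reaches 109 DD on day 11.

day 11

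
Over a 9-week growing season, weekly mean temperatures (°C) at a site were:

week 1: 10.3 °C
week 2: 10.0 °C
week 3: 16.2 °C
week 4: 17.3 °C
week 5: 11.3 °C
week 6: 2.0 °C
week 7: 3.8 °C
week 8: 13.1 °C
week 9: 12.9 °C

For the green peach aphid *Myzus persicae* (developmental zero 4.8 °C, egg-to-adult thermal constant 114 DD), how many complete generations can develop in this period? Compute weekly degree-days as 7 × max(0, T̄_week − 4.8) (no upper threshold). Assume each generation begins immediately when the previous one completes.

Weekly DD (7 × max(0, T̄ − 4.8)): 38.5, 36.4, 79.8, 87.5, 45.5, 0.0, 0.0, 58.1, 56.7.
Season total = 402.5 DD.
Complete generations = ⌊402.5 / 114⌋ = 3.

3 generations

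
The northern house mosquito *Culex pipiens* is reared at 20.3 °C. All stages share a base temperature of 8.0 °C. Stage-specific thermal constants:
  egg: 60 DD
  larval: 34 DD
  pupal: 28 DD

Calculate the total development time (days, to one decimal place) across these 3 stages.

9.9 days

Daily accumulation at 20.3 °C = 20.3 − 8.0 = 12.3 DD/day.
Total K = 60 + 34 + 28 = 122 DD.
Total duration = 122 / 12.3 = 9.919 ≈ 9.9 days.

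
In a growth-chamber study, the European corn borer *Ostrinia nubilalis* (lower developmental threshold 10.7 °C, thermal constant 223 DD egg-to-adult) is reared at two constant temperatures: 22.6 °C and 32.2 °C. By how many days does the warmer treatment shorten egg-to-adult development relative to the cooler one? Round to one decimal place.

At 22.6 °C: 223 / (22.6 − 10.7) = 223 / 11.9 = 18.739 d.
At 32.2 °C: 223 / (32.2 − 10.7) = 223 / 21.5 = 10.372 d.
Difference = |18.739 − 10.372| = 8.367 ≈ 8.4 days.

8.4 days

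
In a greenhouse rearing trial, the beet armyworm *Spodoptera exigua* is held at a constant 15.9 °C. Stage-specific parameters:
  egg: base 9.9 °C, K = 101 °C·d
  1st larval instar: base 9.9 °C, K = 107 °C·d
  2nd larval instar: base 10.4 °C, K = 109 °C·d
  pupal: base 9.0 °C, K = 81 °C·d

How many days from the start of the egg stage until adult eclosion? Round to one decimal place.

66.2 days

egg: 101 / (15.9 − 9.9) = 101 / 6.0 = 16.833 d.
1st larval instar: 107 / (15.9 − 9.9) = 107 / 6.0 = 17.833 d.
2nd larval instar: 109 / (15.9 − 10.4) = 109 / 5.5 = 19.818 d.
pupal: 81 / (15.9 − 9.0) = 81 / 6.9 = 11.739 d.
Sum = 66.224 ≈ 66.2 days.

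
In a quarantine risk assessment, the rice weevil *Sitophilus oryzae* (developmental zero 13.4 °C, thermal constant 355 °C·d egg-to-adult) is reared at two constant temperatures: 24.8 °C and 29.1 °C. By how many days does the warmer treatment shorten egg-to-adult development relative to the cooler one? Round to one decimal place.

At 24.8 °C: 355 / (24.8 − 13.4) = 355 / 11.4 = 31.140 d.
At 29.1 °C: 355 / (29.1 − 13.4) = 355 / 15.7 = 22.611 d.
Difference = |31.140 − 22.611| = 8.529 ≈ 8.5 days.

8.5 days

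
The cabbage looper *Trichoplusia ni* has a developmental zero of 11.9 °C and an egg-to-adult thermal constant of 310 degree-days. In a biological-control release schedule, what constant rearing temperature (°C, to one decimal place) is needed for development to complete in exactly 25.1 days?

Required daily accumulation = 310 / 25.1 = 12.351 DD/day.
T = T_base + 12.351 = 11.9 + 12.351 = 24.251 ≈ 24.3 °C.

24.3 °C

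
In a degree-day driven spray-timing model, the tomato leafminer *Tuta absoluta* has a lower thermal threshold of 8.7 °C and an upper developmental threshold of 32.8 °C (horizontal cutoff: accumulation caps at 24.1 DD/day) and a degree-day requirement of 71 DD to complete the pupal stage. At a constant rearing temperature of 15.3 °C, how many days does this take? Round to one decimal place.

Daily accumulation = 15.3 − 8.7 = 6.6 DD/day.
Duration = 71 / 6.6 = 10.758 ≈ 10.8 days.

10.8 days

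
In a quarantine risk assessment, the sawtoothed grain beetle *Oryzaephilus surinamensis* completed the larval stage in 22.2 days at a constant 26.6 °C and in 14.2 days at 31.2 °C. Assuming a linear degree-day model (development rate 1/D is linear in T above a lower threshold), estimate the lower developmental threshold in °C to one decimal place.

18.4 °C

Equal thermal constants: D₁(T₁ − T_b) = D₂(T₂ − T_b).
22.2·(26.6 − T_b) = 14.2·(31.2 − T_b)
T_b = (22.2·26.6 − 14.2·31.2) / (22.2 − 14.2) = 147.48 / 8.0 = 18.435 °C ≈ 18.4 °C.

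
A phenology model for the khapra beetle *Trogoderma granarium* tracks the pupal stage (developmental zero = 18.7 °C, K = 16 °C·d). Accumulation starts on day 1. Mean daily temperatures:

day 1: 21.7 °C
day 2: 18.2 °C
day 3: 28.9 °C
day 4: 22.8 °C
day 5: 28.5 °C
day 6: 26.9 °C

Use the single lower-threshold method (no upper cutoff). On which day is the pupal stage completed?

Daily DD above 18.7 °C: 3.0, 0.0, 10.2, 4.1, 9.8, 8.2.
Cumulative: 3.0, 3.0, 13.2, 17.3, 27.1, 35.3.
The total first reaches 16 DD on day 4.

day 4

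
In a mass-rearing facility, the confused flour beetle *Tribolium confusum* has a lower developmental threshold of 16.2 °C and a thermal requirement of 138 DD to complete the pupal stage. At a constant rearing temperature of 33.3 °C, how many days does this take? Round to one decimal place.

8.1 days

Daily accumulation = 33.3 − 16.2 = 17.1 DD/day.
Duration = 138 / 17.1 = 8.070 ≈ 8.1 days.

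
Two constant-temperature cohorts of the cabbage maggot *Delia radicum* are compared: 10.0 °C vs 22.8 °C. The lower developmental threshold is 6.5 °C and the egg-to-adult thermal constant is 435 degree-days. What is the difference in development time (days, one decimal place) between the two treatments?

97.6 days

At 10.0 °C: 435 / (10.0 − 6.5) = 435 / 3.5 = 124.286 d.
At 22.8 °C: 435 / (22.8 − 6.5) = 435 / 16.3 = 26.687 d.
Difference = |124.286 − 26.687| = 97.599 ≈ 97.6 days.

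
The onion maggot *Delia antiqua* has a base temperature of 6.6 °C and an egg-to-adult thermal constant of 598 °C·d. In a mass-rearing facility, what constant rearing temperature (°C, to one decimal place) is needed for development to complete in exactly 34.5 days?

23.9 °C

Required daily accumulation = 598 / 34.5 = 17.333 DD/day.
T = T_base + 17.333 = 6.6 + 17.333 = 23.933 ≈ 23.9 °C.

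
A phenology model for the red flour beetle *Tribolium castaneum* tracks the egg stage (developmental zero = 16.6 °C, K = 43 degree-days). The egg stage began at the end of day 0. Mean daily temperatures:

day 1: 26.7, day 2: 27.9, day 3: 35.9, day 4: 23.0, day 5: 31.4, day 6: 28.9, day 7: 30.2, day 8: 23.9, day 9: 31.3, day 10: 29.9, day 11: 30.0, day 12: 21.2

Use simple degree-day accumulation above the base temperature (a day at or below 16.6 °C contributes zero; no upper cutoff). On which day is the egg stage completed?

Daily DD above 16.6 °C: 10.1, 11.3, 19.3, 6.4, 14.8, 12.3, 13.6, 7.3, 14.7, 13.3, 13.4, 4.6.
Cumulative: 10.1, 21.4, 40.7, 47.1, 61.9, 74.2, 87.8, 95.1, 109.8, 123.1, 136.5, 141.1.
The total first reaches 43 DD on day 4.

day 4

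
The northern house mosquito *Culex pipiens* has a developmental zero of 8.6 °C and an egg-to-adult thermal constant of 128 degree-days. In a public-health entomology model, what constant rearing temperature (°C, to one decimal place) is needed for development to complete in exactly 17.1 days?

Required daily accumulation = 128 / 17.1 = 7.485 DD/day.
T = T_base + 7.485 = 8.6 + 7.485 = 16.085 ≈ 16.1 °C.

16.1 °C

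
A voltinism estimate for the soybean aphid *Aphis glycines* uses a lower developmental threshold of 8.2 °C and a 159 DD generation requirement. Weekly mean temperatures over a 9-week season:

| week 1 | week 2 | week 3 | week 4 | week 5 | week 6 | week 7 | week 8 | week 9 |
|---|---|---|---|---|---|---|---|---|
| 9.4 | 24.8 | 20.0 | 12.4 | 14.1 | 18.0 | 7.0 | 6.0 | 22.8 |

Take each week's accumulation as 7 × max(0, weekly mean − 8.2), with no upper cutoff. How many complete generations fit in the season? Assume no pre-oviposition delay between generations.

Weekly DD (7 × max(0, T̄ − 8.2)): 8.4, 116.2, 82.6, 29.4, 41.3, 68.6, 0.0, 0.0, 102.2.
Season total = 448.7 DD.
Complete generations = ⌊448.7 / 159⌋ = 2.

2 generations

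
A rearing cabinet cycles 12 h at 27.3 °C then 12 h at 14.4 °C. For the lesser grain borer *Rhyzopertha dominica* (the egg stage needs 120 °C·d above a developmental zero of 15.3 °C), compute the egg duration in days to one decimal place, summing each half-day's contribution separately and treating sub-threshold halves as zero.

20.0 days

Day half: max(0, 27.3 − 15.3) × 0.5 = 12.0 × 0.5 = 6.00 DD.
Night half: max(0, 14.4 − 15.3) × 0.5 = 0.0 × 0.5 = 0.00 DD.
Per 24 h: 6.00 DD/day.
Duration = 120 / 6.00 = 20.000 ≈ 20.0 days.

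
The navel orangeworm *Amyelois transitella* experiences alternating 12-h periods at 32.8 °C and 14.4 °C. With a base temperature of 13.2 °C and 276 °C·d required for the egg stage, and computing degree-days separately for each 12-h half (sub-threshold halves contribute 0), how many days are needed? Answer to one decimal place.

26.5 days

Day half: max(0, 32.8 − 13.2) × 0.5 = 19.6 × 0.5 = 9.80 DD.
Night half: max(0, 14.4 − 13.2) × 0.5 = 1.2 × 0.5 = 0.60 DD.
Per 24 h: 10.40 DD/day.
Duration = 276 / 10.40 = 26.538 ≈ 26.5 days.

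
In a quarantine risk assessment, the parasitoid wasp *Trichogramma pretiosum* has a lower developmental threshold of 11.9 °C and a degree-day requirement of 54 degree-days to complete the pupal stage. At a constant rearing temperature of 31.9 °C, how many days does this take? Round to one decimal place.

Daily accumulation = 31.9 − 11.9 = 20.0 DD/day.
Duration = 54 / 20.0 = 2.700 ≈ 2.7 days.

2.7 days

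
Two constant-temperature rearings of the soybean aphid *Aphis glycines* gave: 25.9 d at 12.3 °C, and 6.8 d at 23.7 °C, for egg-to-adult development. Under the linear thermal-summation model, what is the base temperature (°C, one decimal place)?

8.2 °C

Equal thermal constants: D₁(T₁ − T_b) = D₂(T₂ − T_b).
25.9·(12.3 − T_b) = 6.8·(23.7 − T_b)
T_b = (25.9·12.3 − 6.8·23.7) / (25.9 − 6.8) = 157.41 / 19.1 = 8.241 °C ≈ 8.2 °C.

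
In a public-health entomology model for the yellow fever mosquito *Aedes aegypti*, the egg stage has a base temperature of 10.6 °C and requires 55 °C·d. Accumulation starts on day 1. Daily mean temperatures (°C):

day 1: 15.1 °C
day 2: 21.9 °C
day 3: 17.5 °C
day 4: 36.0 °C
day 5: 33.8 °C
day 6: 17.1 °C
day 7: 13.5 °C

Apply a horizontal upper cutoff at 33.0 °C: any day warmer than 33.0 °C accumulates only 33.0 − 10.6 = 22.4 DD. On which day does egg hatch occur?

day 5

Daily DD above 10.6 °C (capped at 22.4): 4.5, 11.3, 6.9, 22.4, 22.4, 6.5, 2.9.
Cumulative: 4.5, 15.8, 22.7, 45.1, 67.5, 74.0, 76.9.
The total first reaches 55 DD on day 5.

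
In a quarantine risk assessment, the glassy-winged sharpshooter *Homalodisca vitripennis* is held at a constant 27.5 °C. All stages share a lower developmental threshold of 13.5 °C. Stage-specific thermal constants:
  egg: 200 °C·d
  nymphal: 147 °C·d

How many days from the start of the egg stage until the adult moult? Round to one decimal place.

Daily accumulation at 27.5 °C = 27.5 − 13.5 = 14.0 DD/day.
Total K = 200 + 147 = 347 DD.
Total duration = 347 / 14.0 = 24.786 ≈ 24.8 days.

24.8 days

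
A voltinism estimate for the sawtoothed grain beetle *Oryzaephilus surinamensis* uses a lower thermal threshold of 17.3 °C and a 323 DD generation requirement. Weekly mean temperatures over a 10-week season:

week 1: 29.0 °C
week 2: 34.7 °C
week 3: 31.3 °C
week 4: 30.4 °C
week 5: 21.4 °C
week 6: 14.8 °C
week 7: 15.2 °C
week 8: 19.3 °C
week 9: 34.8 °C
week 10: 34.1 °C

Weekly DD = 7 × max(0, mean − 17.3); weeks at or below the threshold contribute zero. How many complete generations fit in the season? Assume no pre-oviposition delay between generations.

Weekly DD (7 × max(0, T̄ − 17.3)): 81.9, 121.8, 98.0, 91.7, 28.7, 0.0, 0.0, 14.0, 122.5, 117.6.
Season total = 676.2 DD.
Complete generations = ⌊676.2 / 323⌋ = 2.

2 generations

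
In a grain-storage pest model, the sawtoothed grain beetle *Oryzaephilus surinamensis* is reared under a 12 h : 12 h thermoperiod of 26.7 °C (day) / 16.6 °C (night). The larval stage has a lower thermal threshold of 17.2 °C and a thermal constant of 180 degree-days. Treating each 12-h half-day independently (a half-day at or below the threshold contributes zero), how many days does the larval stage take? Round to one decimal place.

37.9 days

Day half: max(0, 26.7 − 17.2) × 0.5 = 9.5 × 0.5 = 4.75 DD.
Night half: max(0, 16.6 − 17.2) × 0.5 = 0.0 × 0.5 = 0.00 DD.
Per 24 h: 4.75 DD/day.
Duration = 180 / 4.75 = 37.895 ≈ 37.9 days.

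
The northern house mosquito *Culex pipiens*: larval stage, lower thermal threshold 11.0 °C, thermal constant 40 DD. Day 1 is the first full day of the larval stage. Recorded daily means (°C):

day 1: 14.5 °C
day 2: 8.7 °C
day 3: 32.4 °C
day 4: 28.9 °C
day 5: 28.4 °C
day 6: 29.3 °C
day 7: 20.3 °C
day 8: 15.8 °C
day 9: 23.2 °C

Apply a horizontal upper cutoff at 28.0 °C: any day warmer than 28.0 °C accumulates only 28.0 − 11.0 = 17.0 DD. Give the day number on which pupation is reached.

day 5

Daily DD above 11.0 °C (capped at 17.0): 3.5, 0.0, 17.0, 17.0, 17.0, 17.0, 9.3, 4.8, 12.2.
Cumulative: 3.5, 3.5, 20.5, 37.5, 54.5, 71.5, 80.8, 85.6, 97.8.
The total first reaches 40 DD on day 5.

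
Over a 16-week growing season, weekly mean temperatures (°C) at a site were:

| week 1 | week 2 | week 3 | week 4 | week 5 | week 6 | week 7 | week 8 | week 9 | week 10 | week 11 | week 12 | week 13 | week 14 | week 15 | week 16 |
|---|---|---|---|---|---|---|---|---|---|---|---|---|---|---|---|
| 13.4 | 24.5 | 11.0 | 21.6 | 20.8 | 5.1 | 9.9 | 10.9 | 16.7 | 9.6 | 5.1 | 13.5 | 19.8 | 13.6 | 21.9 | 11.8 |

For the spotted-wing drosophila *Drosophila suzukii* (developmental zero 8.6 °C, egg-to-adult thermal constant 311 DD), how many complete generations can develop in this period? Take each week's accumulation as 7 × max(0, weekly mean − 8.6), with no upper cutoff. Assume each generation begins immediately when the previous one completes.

2 generations

Weekly DD (7 × max(0, T̄ − 8.6)): 33.6, 111.3, 16.8, 91.0, 85.4, 0.0, 9.1, 16.1, 56.7, 7.0, 0.0, 34.3, 78.4, 35.0, 93.1, 22.4.
Season total = 690.2 DD.
Complete generations = ⌊690.2 / 311⌋ = 2.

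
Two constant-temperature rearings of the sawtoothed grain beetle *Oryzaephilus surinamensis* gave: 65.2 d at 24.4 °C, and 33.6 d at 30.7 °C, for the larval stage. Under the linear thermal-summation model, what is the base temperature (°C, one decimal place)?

Under the model K = D·(T − T_b), so D₁·(T₁ − T_b) = D₂·(T₂ − T_b).
65.2·(24.4 − T_b) = 33.6·(30.7 − T_b)
T_b = (65.2·24.4 − 33.6·30.7) / (65.2 − 33.6) = 559.36 / 31.6 = 17.701 °C ≈ 17.7 °C.

17.7 °C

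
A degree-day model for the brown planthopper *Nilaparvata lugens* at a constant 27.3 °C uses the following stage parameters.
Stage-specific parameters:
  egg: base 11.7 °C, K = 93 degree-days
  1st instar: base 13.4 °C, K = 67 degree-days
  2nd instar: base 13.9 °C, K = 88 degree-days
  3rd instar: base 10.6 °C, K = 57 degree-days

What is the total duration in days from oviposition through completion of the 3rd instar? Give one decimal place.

egg: 93 / (27.3 − 11.7) = 93 / 15.6 = 5.962 d.
1st instar: 67 / (27.3 − 13.4) = 67 / 13.9 = 4.820 d.
2nd instar: 88 / (27.3 − 13.9) = 88 / 13.4 = 6.567 d.
3rd instar: 57 / (27.3 − 10.6) = 57 / 16.7 = 3.413 d.
Sum = 20.762 ≈ 20.8 days.

20.8 days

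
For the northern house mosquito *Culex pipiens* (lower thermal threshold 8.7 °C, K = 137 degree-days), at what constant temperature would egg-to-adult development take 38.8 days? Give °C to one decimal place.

Required daily accumulation = 137 / 38.8 = 3.531 DD/day.
T = T_base + 3.531 = 8.7 + 3.531 = 12.231 ≈ 12.2 °C.

12.2 °C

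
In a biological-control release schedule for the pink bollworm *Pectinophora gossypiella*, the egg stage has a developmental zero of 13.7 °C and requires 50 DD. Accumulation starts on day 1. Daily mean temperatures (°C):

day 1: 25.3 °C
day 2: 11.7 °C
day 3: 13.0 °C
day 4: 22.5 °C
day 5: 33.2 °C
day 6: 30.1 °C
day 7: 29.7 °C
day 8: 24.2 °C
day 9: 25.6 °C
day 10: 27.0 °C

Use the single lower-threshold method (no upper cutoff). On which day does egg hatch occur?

day 6

Daily DD above 13.7 °C: 11.6, 0.0, 0.0, 8.8, 19.5, 16.4, 16.0, 10.5, 11.9, 13.3.
Cumulative: 11.6, 11.6, 11.6, 20.4, 39.9, 56.3, 72.3, 82.8, 94.7, 108.0.
The total first reaches 50 DD on day 6.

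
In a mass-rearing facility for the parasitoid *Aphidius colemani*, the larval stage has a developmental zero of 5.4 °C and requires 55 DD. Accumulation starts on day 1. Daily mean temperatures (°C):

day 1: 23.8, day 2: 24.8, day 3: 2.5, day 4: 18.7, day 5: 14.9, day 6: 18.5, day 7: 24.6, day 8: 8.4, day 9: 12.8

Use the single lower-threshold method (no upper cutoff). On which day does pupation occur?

Daily DD above 5.4 °C: 18.4, 19.4, 0.0, 13.3, 9.5, 13.1, 19.2, 3.0, 7.4.
Cumulative: 18.4, 37.8, 37.8, 51.1, 60.6, 73.7, 92.9, 95.9, 103.3.
The total first reaches 55 DD on day 5.

day 5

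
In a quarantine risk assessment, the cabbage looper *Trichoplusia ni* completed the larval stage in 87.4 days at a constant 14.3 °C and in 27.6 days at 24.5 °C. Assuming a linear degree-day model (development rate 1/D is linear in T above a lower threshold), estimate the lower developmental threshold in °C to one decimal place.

9.6 °C

Linear rate model ⇒ the product D·(T − T_b) is constant across temperatures.
87.4·(14.3 − T_b) = 27.6·(24.5 − T_b)
T_b = (87.4·14.3 − 27.6·24.5) / (87.4 − 27.6) = 573.62 / 59.8 = 9.592 °C ≈ 9.6 °C.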